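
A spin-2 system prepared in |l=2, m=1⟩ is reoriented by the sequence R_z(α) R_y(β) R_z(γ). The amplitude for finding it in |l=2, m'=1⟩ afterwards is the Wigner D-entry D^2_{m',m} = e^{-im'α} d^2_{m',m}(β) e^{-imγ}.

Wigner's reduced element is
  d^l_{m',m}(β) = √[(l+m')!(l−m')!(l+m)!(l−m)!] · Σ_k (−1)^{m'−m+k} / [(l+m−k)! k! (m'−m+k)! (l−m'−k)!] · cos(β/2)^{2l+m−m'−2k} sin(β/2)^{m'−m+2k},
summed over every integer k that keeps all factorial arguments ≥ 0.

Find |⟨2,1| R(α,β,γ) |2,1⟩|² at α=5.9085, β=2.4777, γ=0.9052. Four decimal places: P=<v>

D^2_{1,1}(5.9085,2.4777,0.9052) = e^{-i·1·5.9085}·d^2_{1,1}(2.4777)·e^{-i·1·0.9052}. Compute d first:
Half-angle: c=0.325884, s=0.945410. N=√(6·1·6·1)=6.000000
k: max(0,(1)−(1))=0 … min(2+(1),2−(1))=1
  k=0: (−1)^0·6.0000/(6)·0.3259^4·0.9454^0 = +0.011278
  k=1: (−1)^1·6.0000/(2)·0.3259^2·0.9454^2 = -0.284765
d^2_{1,1}(2.4777) = +0.011278 -0.284765 = -0.273487
|D^2_{1,1}|² = |d^2_{1,1}(β)|² = (-0.273487)² = 0.074795 (the z-rotation phases have unit modulus)

P=0.0748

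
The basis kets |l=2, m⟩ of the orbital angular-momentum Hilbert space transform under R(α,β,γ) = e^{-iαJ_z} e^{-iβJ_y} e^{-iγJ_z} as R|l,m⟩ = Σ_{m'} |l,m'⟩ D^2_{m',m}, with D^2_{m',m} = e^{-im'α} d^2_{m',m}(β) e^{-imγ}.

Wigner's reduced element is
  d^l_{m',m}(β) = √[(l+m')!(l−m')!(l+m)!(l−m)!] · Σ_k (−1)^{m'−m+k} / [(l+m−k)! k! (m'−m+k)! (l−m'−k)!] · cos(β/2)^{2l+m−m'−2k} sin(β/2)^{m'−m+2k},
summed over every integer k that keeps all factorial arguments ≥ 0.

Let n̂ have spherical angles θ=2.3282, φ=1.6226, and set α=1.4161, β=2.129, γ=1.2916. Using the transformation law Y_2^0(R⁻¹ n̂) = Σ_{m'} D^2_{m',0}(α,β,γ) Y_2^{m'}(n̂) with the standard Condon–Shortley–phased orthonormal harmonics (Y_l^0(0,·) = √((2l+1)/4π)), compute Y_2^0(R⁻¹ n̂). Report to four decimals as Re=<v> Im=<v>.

Re=0.5696 Im=0.0000

Need the full column D^2_{m',0} for m'=−2..2 at α=1.4161, β=2.129, γ=1.2916.
cos(β/2)=0.484942, sin(β/2)=0.874547
d^2_{-2,0}: single k=2 term ⇒ +0.440575;  D = -0.419656+0.134146i
d^2_{-1,0}: k∈[1..2] ⇒ +0.244302 -0.794536 = -0.550235;  D = -0.084780-0.543664i
d^2_{0,0}: k∈[0..2] ⇒ +0.055304 -0.719457 +0.584968 = -0.079185;  D = -0.079185+0.000000i
d^2_{1,0}: k∈[0..1] ⇒ -0.244302 +0.794536 = +0.550235;  D = +0.084780-0.543664i
d^2_{2,0}: single k=0 term ⇒ +0.440575;  D = -0.419656-0.134146i
Y_2^{m'}(θ=2.3282,φ=1.6226) and Σ D·Y over m':
  (-0.4197+0.1341i)·(-0.2029+0.0211i)  (-0.0848-0.5437i)·(+0.0200+0.3852i)  (-0.0792+0.0000i)·(+0.1312+0.0000i)  (+0.0848-0.5437i)·(-0.0200+0.3852i)  (-0.4197-0.1341i)·(-0.2029-0.0211i)
Y_2^0(R⁻¹ n̂) = +0.569606+0.000000i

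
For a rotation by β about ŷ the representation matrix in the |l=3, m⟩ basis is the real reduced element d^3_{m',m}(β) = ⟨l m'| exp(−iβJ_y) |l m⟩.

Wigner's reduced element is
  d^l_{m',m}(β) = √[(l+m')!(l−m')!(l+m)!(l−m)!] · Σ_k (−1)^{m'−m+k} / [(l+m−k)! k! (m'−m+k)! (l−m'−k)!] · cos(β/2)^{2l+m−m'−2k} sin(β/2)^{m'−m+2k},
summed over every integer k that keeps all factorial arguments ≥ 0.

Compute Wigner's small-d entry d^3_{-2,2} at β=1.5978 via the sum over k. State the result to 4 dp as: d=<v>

d^3_{-2,2}(β=1.5978) via Wigner's sum:
With c≡cos(β/2)=0.697495 and s≡sin(β/2)=0.716589, N=[1·120·120·1]^{1/2}=120.000000
k: max(0,(2)−(-2))=4 … min(3+(2),3−(-2))=5
  k=4: (−1)^0·120.0000/(24)·0.6975^2·0.7166^4 = +0.641407
  k=5: (−1)^1·120.0000/(120)·0.6975^0·0.7166^6 = -0.135401
d^3_{-2,2}(1.5978) = +0.641407 -0.135401 = +0.506006

d=0.5060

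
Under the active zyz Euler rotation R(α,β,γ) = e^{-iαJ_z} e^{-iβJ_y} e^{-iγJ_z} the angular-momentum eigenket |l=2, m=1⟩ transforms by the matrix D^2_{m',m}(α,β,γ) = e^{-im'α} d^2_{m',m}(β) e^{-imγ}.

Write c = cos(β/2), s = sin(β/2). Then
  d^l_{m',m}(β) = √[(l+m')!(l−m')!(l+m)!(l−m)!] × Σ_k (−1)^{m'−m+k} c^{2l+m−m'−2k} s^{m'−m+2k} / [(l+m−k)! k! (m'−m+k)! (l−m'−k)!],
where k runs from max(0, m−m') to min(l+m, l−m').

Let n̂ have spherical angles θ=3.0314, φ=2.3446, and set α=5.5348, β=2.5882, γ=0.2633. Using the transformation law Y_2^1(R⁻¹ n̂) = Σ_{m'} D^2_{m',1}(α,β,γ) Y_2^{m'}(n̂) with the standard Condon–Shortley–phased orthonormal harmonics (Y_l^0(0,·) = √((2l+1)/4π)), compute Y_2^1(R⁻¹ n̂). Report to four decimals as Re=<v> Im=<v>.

Need the full column D^2_{m',1} for m'=−2..2 at α=5.5348, β=2.5882, γ=0.2633.
cos(β/2)=0.273179, sin(β/2)=0.961963
d^2_{-2,1}: single k=3 term ⇒ +0.486354;  D = -0.091506-0.477669i
d^2_{-1,1}: k∈[2..3] ⇒ +0.207173 -0.856315 = -0.649142;  D = -0.344326+0.550296i
d^2_{0,1}: k∈[1..2] ⇒ +0.048037 -0.595660 = -0.547623;  D = -0.528750+0.142529i
d^2_{1,1}: k∈[0..1] ⇒ +0.005569 -0.207173 = -0.201604;  D = -0.178346-0.094005i
d^2_{2,1}: single k=0 term ⇒ -0.039222;  D = -0.012981-0.037012i
Y_2^{m'}(θ=3.0314,φ=2.3446) and Σ D·Y over m':
  (-0.0915-0.4777i)·(-0.0001+0.0047i)  (-0.3443+0.5503i)·(+0.0590+0.0604i)  (-0.5287+0.1425i)·(+0.6193+0.0000i)  (-0.1783-0.0940i)·(-0.0590+0.0604i)  (-0.0130-0.0370i)·(-0.0001-0.0047i)
Y_2^1(R⁻¹ n̂) = -0.362761+0.094417i

Re=-0.3628 Im=0.0944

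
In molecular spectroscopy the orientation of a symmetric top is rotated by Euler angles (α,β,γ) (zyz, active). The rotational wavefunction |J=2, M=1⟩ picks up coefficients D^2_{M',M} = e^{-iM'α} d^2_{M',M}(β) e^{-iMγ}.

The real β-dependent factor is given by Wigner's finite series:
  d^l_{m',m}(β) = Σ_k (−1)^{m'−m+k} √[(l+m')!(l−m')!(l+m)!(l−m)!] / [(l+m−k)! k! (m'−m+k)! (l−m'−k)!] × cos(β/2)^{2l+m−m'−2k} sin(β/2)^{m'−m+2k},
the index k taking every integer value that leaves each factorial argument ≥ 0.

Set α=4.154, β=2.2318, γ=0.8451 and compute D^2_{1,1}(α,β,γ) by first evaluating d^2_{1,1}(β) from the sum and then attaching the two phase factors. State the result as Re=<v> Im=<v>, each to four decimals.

Split into d^2_{1,1}(β=2.2318) × two z-phases.
With c≡cos(β/2)=0.439369 and s≡sin(β/2)=0.898307, N=[6·1·6·1]^{1/2}=6.000000
The bounds max(0,m−m')=0 and min(l+m,l−m')=1 give 2 terms
  k=0: (−1)^0·6.0000/(6)·0.4394^4·0.8983^0 = +0.037266
  k=1: (−1)^1·6.0000/(2)·0.4394^2·0.8983^2 = -0.467336
d^2_{1,1}(2.2318) = +0.037266 -0.467336 = -0.430070
D = (-0.529821+0.848110i)·(-0.430070)·(+0.663656-0.748037i) = -0.121623-0.412514i

Re=-0.1216 Im=-0.4125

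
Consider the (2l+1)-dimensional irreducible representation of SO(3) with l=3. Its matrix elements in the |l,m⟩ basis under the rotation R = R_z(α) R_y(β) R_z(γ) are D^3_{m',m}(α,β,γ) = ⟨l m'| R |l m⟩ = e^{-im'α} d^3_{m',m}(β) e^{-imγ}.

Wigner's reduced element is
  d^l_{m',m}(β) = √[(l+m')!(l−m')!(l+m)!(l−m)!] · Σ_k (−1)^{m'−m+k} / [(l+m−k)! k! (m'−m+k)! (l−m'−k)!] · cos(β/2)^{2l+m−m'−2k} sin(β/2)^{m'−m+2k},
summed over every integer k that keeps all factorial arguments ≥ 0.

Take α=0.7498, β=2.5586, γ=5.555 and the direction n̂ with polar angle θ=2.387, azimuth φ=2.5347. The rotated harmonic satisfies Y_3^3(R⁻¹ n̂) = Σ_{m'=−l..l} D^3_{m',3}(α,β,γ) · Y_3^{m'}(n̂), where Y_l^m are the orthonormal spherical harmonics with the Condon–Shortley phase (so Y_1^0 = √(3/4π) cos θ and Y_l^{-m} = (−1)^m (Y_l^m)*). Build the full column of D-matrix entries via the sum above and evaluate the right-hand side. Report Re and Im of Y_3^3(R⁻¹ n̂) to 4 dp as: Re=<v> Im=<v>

Need the full column D^3_{m',3} for m'=−3..3 at α=0.7498, β=2.5586, γ=5.555.
cos(β/2)=0.287386, sin(β/2)=0.957815
d^3_{-3,3}: single k=6 term ⇒ +0.772129;  D = -0.212219-0.742392i
d^3_{-2,3}: single k=5 term ⇒ +0.567478;  D = -0.485981-0.293007i
d^3_{-1,3}: single k=4 term ⇒ +0.269217;  D = -0.263457+0.055393i
d^3_{0,3}: single k=3 term ⇒ +0.093273;  D = -0.053720+0.076250i
d^3_{1,3}: single k=2 term ⇒ +0.024236;  D = +0.003287+0.024013i
d^3_{2,3}: single k=1 term ⇒ +0.004599;  D = +0.003562+0.002910i
d^3_{3,3}: single k=0 term ⇒ +0.000563;  D = +0.000562-0.000037i
Y_3^{m'}(θ=2.387,φ=2.5347) and Σ D·Y over m':
  (-0.2122-0.7424i)·(+0.0332-0.1299i)  (-0.4860-0.2930i)·(-0.1221-0.3273i)  (-0.2635+0.0554i)·(-0.3008-0.2088i)  (-0.0537+0.0762i)·(+0.0941+0.0000i)  (+0.0033+0.0240i)·(+0.3008-0.2088i)  (+0.0036+0.0029i)·(-0.1221+0.3273i)  (+0.0006-0.0000i)·(-0.0332-0.1299i)
Y_3^3(R⁻¹ n̂) = -0.049734+0.250611i

Re=-0.0497 Im=0.2506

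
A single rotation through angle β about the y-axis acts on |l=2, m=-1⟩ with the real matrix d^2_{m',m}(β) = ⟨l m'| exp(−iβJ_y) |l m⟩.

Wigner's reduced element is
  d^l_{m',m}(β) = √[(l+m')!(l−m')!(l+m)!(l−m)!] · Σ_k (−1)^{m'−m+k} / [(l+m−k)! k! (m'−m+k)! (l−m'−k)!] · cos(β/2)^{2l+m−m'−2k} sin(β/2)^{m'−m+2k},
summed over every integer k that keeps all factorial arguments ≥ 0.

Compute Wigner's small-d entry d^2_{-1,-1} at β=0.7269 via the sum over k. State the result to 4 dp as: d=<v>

d^2_{-1,-1}(β=0.7269) via Wigner's sum:
With c≡cos(β/2)=0.934676 and s≡sin(β/2)=0.355501, N=[1·6·1·6]^{1/2}=6.000000
k∈{0,1} keeps every argument non-negative
  k=0: (−1)^0·6.0000/(6)·0.9347^4·0.3555^0 = +0.763210
  k=1: (−1)^1·6.0000/(2)·0.9347^2·0.3555^2 = -0.331226
d^2_{-1,-1}(0.7269) = +0.763210 -0.331226 = +0.431984

d=0.4320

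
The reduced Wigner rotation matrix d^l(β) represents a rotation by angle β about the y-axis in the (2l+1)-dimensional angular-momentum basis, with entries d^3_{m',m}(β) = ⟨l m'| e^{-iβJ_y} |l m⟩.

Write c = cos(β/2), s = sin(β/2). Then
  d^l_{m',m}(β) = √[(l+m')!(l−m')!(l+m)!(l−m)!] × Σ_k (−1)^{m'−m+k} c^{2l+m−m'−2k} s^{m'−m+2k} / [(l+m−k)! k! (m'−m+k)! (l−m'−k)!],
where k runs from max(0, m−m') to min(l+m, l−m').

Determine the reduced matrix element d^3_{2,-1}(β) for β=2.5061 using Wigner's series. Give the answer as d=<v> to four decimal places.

d=0.5989

d^3_{2,-1}(β=2.5061) via Wigner's sum:
c=cos(2.5061/2)=0.312426, s=sin(2.5061/2)=0.949942; N=√[120·1·2·24]=75.894664
k: max(0,(-1)−(2))=0 … min(3+(-1),3−(2))=1
  k=0: (−1)^3·75.8947/(12)·0.3124^3·0.9499^3 = -0.165335
  k=1: (−1)^4·75.8947/(24)·0.3124^1·0.9499^5 = +0.764246
d^3_{2,-1}(2.5061) = -0.165335 +0.764246 = +0.598911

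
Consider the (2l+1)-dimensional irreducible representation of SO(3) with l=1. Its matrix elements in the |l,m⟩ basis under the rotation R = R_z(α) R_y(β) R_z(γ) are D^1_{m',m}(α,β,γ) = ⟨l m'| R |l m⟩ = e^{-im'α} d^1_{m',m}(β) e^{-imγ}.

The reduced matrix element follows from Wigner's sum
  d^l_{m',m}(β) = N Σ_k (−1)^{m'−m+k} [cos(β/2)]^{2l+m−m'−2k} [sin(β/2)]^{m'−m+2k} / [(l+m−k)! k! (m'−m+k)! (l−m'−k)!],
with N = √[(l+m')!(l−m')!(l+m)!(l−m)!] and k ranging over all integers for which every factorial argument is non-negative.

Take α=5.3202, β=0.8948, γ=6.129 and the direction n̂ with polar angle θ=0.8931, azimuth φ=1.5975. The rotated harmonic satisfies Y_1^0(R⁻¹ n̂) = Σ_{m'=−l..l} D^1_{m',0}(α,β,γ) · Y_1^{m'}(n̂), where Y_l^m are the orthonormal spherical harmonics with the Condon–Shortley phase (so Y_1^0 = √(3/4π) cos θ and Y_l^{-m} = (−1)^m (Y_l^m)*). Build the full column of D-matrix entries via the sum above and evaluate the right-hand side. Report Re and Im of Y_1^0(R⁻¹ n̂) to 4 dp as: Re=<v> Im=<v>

Re=-0.0565 Im=0.0000

Need the full column D^1_{m',0} for m'=−1..1 at α=5.3202, β=0.8948, γ=6.129.
cos(β/2)=0.901575, sin(β/2)=0.432623
d^1_{-1,0}: single k=1 term ⇒ +0.551603;  D = +0.315005-0.452811i
d^1_{0,0}: k∈[0..1] ⇒ +0.812837 -0.187163 = +0.625675;  D = +0.625675+0.000000i
d^1_{1,0}: single k=0 term ⇒ -0.551603;  D = -0.315005-0.452811i
Y_1^{m'}(θ=0.8931,φ=1.5975) and Σ D·Y over m':
  (+0.3150-0.4528i)·(-0.0072-0.2691i)  (+0.6257+0.0000i)·(+0.3064+0.0000i)  (-0.3150-0.4528i)·(+0.0072-0.2691i)
Y_1^0(R⁻¹ n̂) = -0.056508+0.000000i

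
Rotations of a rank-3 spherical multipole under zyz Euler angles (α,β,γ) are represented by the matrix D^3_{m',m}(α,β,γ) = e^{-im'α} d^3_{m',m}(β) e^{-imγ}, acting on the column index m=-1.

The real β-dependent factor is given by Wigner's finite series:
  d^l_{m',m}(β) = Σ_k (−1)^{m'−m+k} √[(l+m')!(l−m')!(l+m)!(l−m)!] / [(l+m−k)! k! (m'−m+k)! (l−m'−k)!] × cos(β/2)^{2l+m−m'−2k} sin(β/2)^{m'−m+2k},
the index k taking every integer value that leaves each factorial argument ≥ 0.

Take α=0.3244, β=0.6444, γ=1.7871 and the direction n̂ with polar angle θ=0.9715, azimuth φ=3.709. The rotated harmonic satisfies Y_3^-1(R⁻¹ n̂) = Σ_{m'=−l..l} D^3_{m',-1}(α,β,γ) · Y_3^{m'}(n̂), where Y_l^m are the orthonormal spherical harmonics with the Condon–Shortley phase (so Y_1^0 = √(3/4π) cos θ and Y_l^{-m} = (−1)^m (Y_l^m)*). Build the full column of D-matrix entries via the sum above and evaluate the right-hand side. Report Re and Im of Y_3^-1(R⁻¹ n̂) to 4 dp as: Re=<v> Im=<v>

Re=-0.0052 Im=0.3215

Need the full column D^3_{m',-1} for m'=−3..3 at α=0.3244, β=0.6444, γ=1.7871.
cos(β/2)=0.948541, sin(β/2)=0.316654
d^3_{-3,-1}: single k=2 term ⇒ +0.314370;  D = -0.291793+0.116983i
d^3_{-2,-1}: k∈[1..2] ⇒ +0.768893 -0.171378 = +0.597515;  D = -0.454806+0.387525i
d^3_{-1,-1}: k∈[0..2] ⇒ +0.728345 -0.649359 +0.054276 = +0.133261;  D = -0.068595+0.114251i
d^3_{0,-1}: k∈[0..2] ⇒ -0.842280 +0.281602 -0.010461 = -0.571139;  D = +0.122578-0.557830i
d^3_{1,-1}: k∈[0..2] ⇒ +0.487019 -0.072367 +0.001008 = +0.415660;  D = +0.044844+0.413234i
d^3_{2,-1}: k∈[0..1] ⇒ -0.171378 +0.009550 = -0.161828;  D = -0.067828-0.146927i
d^3_{3,-1}: single k=0 term ⇒ +0.035035;  D = +0.024057+0.025469i
Y_3^{m'}(θ=0.9715,φ=3.709) and Σ D·Y over m':
  (-0.2918+0.1170i)·(+0.0308+0.2329i)  (-0.4548+0.3875i)·(+0.1660-0.3563i)  (-0.0686+0.1143i)·(-0.1330+0.0847i)  (+0.1226-0.5578i)·(-0.2966+0.0000i)  (+0.0448+0.4132i)·(+0.1330+0.0847i)  (-0.0678-0.1469i)·(+0.1660+0.3563i)  (+0.0241+0.0255i)·(-0.0308+0.2329i)
Y_3^-1(R⁻¹ n̂) = -0.005205+0.321484i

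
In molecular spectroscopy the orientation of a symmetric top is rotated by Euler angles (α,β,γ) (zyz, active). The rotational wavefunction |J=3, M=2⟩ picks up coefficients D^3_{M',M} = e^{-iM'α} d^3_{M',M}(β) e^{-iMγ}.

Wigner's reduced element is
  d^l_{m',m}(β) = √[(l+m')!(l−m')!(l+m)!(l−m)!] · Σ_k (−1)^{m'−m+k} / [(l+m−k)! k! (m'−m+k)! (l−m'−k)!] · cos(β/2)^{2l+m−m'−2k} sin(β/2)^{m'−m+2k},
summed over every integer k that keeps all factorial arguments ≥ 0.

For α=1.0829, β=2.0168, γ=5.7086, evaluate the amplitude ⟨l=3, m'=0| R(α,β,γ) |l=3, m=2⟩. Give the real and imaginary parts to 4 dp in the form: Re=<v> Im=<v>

D^3_{0,2}(1.0829,2.0168,5.7086) = e^{-i·0·1.0829}·d^3_{0,2}(2.0168)·e^{-i·2·5.7086}. Compute d first:
Half-angle: c=0.533215, s=0.845980. N=√(6·6·120·1)=65.726707
k: max(0,(2)−(0))=2 … min(3+(2),3−(0))=3
  k=2: (−1)^0·65.7267/(12)·0.5332^4·0.8460^2 = +0.316876
  k=3: (−1)^1·65.7267/(12)·0.5332^2·0.8460^4 = -0.797637
d^3_{0,2}(2.0168) = +0.316876 -0.797637 = -0.480760
Phases: e^{-i·(0)·1.0829}=+1.000000+0.000000i, e^{-i·(2)·5.7086}=+0.409244+0.912425i ⇒ D=-0.196748-0.438658i

Re=-0.1967 Im=-0.4387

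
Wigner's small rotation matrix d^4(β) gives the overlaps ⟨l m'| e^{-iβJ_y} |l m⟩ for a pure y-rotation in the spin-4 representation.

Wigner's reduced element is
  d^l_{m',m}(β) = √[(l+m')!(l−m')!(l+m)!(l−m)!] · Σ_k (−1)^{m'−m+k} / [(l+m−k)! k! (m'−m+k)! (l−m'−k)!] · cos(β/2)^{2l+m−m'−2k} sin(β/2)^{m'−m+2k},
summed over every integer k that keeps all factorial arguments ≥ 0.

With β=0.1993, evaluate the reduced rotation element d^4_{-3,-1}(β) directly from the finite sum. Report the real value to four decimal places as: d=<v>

d=0.0750

d^4_{-3,-1}(β=0.1993) via Wigner's sum:
Half-angle: c=0.995039, s=0.099485. N=√(1·5040·6·120)=1904.940944
k∈{2,3} keeps every argument non-negative
  k=2: (−1)^0·1904.9409/(240)·0.9950^6·0.0995^2 = +0.076248
  k=3: (−1)^1·1904.9409/(144)·0.9950^4·0.0995^4 = -0.001270
d^4_{-3,-1}(0.1993) = +0.076248 -0.001270 = +0.074978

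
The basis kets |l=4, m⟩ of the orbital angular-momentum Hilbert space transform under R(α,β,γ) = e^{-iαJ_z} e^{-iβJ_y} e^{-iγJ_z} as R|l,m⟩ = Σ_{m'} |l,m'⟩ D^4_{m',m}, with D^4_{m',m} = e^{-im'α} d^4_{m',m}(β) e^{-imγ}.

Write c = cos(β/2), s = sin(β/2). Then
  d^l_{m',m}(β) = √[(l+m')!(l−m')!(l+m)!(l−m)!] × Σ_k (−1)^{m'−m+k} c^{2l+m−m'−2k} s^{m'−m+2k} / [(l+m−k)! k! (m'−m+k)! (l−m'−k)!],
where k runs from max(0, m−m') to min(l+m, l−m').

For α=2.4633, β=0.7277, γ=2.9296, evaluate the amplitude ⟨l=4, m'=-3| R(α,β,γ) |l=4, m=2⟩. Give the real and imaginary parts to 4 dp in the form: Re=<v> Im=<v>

Re=0.0020 Im=0.0497

First d^4_{-3,2}(β=0.7277), then the phase factors e^{-i(-3)α} and e^{-i(2)γ}:
Half-angle: c=0.934534, s=0.355875. N=√(1·5040·720·2)=2693.993318
The bounds max(0,m−m')=5 and min(l+m,l−m')=6 give 2 terms
  k=5: (−1)^0·2693.9933/(240)·0.9345^3·0.3559^5 = +0.052295
  k=6: (−1)^1·2693.9933/(720)·0.9345^1·0.3559^7 = -0.002528
d^4_{-3,2}(0.7277) = +0.052295 -0.002528 = +0.049767
Attach z-rotation phases: D = e^{-i(-3)(2.4633)}·(+0.049767)·e^{-i(2)(2.9296)} = +0.001995+0.049727i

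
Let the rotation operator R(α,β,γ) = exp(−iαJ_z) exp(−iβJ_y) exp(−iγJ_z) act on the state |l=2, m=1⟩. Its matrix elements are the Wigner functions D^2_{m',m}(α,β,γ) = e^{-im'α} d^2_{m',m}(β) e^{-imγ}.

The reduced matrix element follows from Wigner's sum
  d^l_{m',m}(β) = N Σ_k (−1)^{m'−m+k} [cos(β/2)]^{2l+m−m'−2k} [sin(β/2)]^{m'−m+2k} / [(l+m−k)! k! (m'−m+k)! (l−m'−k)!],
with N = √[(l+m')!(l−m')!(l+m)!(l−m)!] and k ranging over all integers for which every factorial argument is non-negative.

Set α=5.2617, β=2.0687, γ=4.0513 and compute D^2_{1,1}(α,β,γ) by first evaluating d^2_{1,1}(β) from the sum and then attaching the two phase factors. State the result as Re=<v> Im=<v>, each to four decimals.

Re=0.5075 Im=0.0570

D^2_{1,1}(5.2617,2.0687,4.0513) = e^{-i·1·5.2617}·d^2_{1,1}(2.0687)·e^{-i·1·4.0513}. Compute d first:
Half-angle: c=0.511085, s=0.859530. N=√(6·1·6·1)=6.000000
Admissible k: 0..1 (factorial args all ≥0)
  k=0: (−1)^0·6.0000/(6)·0.5111^4·0.8595^0 = +0.068229
  k=1: (−1)^1·6.0000/(2)·0.5111^2·0.8595^2 = -0.578935
d^2_{1,1}(2.0687) = +0.068229 -0.578935 = -0.510705
D = (+0.522100+0.852884i)·(-0.510705)·(-0.613977+0.789324i) = +0.507518+0.056967i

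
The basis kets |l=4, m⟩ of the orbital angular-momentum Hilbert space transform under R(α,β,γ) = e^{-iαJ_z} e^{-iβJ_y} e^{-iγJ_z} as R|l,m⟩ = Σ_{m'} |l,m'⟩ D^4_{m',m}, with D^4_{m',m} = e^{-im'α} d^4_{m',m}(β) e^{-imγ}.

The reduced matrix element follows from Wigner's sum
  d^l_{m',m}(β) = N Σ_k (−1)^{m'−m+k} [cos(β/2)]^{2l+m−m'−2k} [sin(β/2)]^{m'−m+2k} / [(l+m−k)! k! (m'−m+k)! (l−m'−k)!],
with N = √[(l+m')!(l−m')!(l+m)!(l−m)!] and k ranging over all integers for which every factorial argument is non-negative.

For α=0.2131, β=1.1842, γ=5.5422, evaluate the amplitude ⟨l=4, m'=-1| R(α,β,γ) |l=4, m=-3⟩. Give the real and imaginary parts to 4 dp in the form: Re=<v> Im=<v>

First d^4_{-1,-3}(β=1.1842), then the phase factors e^{-i(-1)α} and e^{-i(-3)γ}:
Half-angle: c=0.829770, s=0.558105. N=√(6·120·1·5040)=1904.940944
k: max(0,(-3)−(-1))=0 … min(4+(-3),4−(-1))=1
  k=0: (−1)^2·1904.9409/(240)·0.8298^6·0.5581^2 = +0.806956
  k=1: (−1)^3·1904.9409/(144)·0.8298^4·0.5581^4 = -0.608435
d^4_{-1,-3}(1.1842) = +0.806956 -0.608435 = +0.198521
Attach z-rotation phases: D = e^{-i(-1)(0.2131)}·(+0.198521)·e^{-i(-3)(5.5422)} = -0.084389-0.179692i

Re=-0.0844 Im=-0.1797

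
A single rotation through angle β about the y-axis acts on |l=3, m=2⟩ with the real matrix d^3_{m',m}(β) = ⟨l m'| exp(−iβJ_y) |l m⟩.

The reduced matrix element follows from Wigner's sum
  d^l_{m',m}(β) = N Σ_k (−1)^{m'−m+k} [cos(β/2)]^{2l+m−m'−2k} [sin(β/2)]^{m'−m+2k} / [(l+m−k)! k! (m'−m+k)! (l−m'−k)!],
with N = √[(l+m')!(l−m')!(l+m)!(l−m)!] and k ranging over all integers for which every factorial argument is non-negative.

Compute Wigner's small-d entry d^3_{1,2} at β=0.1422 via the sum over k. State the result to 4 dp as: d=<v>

d^3_{1,2}(β=0.1422) via Wigner's sum:
c=cos(0.1422/2)=0.997473, s=sin(0.1422/2)=0.071040; N=√[24·2·120·1]=75.894664
k∈{1,2} keeps every argument non-negative
  k=1: (−1)^0·75.8947/(24)·0.9975^5·0.0710^1 = +0.221825
  k=2: (−1)^1·75.8947/(12)·0.9975^3·0.0710^3 = -0.002250
d^3_{1,2}(0.1422) = +0.221825 -0.002250 = +0.219575

d=0.2196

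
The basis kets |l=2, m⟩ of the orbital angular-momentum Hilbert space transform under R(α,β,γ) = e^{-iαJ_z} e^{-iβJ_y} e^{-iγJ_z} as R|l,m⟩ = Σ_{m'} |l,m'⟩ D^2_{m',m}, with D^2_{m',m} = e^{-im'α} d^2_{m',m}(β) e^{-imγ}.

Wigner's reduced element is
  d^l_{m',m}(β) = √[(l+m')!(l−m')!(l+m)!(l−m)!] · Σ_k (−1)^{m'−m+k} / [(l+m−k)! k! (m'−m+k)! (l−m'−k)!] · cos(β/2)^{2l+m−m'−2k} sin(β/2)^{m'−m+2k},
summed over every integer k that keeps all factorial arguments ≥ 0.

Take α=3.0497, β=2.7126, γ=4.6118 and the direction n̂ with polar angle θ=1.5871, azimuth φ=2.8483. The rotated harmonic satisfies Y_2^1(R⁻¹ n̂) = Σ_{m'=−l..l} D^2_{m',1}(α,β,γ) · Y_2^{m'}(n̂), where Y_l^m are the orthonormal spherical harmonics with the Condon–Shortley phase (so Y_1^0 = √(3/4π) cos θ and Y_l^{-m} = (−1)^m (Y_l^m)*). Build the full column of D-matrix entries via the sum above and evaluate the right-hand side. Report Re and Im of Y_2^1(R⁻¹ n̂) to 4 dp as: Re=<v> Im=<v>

Re=-0.0939 Im=0.2804

Need the full column D^2_{m',1} for m'=−2..2 at α=3.0497, β=2.7126, γ=4.6118.
cos(β/2)=0.212855, sin(β/2)=0.977084
d^2_{-2,1}: single k=3 term ⇒ +0.397109;  D = +0.033000+0.395736i
d^2_{-1,1}: k∈[2..3] ⇒ +0.129764 -0.911438 = -0.781674;  D = -0.006798+0.781645i
d^2_{0,1}: k∈[1..2] ⇒ +0.023081 -0.486357 = -0.463276;  D = +0.046522-0.460934i
d^2_{1,1}: k∈[0..1] ⇒ +0.002053 -0.129764 = -0.127711;  D = -0.024431+0.125353i
d^2_{2,1}: single k=0 term ⇒ -0.018846;  D = +0.005287-0.018089i
Y_2^{m'}(θ=1.5871,φ=2.8483) and Σ D·Y over m':
  (+0.0330+0.3957i)·(+0.3216+0.2138i)  (-0.0068+0.7816i)·(+0.0121+0.0036i)  (+0.0465-0.4609i)·(-0.3151+0.0000i)  (-0.0244+0.1254i)·(-0.0121+0.0036i)  (+0.0053-0.0181i)·(+0.3216-0.2138i)
Y_2^1(R⁻¹ n̂) = -0.093893+0.280438i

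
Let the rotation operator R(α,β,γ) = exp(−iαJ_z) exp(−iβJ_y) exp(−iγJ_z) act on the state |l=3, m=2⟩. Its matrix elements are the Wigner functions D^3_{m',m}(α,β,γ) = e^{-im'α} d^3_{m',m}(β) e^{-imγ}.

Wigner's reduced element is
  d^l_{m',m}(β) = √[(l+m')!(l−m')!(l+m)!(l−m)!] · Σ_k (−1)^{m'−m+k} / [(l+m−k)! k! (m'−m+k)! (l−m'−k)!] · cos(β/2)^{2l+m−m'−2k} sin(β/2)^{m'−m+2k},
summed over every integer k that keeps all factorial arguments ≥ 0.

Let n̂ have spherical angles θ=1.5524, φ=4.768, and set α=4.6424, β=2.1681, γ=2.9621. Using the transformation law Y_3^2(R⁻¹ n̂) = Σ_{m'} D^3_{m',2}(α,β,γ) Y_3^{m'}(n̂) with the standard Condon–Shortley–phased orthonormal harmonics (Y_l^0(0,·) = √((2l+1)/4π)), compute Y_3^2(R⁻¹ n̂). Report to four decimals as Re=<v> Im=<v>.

Re=0.2841 Im=-0.0203

Need the full column D^3_{m',2} for m'=−3..3 at α=4.6424, β=2.1681, γ=2.9621.
cos(β/2)=0.467753, sin(β/2)=0.883859
d^3_{-3,2}: single k=5 term ⇒ +0.618028;  D = -0.091757+0.611178i
d^3_{-2,2}: k∈[4..5] ⇒ +0.667629 -0.476759 = +0.190870;  D = -0.186310-0.041468i
d^3_{-1,2}: k∈[3..4] ⇒ +0.446918 -0.797870 = -0.350952;  D = -0.100018+0.336398i
d^3_{0,2}: k∈[2..3] ⇒ +0.204829 -0.731351 = -0.526522;  D = -0.492958-0.184980i
d^3_{1,2}: k∈[1..2] ⇒ +0.062584 -0.446918 = -0.384334;  D = +0.159859-0.349511i
d^3_{2,2}: k∈[0..1] ⇒ +0.010474 -0.186983 = -0.176509;  D = +0.154989+0.084462i
d^3_{3,2}: single k=0 term ⇒ -0.048477;  D = -0.026117+0.040841i
Y_3^{m'}(θ=1.5524,φ=4.768) and Σ D·Y over m':
  (-0.0918+0.6112i)·(-0.0692-0.4112i)  (-0.1863-0.0415i)·(-0.0187+0.0021i)  (-0.1000+0.3364i)·(-0.0179-0.3221i)  (-0.4930-0.1850i)·(-0.0206+0.0000i)  (+0.1599-0.3495i)·(+0.0179-0.3221i)  (+0.1550+0.0845i)·(-0.0187-0.0021i)  (-0.0261+0.0408i)·(+0.0692-0.4112i)
Y_3^2(R⁻¹ n̂) = +0.284100-0.020302i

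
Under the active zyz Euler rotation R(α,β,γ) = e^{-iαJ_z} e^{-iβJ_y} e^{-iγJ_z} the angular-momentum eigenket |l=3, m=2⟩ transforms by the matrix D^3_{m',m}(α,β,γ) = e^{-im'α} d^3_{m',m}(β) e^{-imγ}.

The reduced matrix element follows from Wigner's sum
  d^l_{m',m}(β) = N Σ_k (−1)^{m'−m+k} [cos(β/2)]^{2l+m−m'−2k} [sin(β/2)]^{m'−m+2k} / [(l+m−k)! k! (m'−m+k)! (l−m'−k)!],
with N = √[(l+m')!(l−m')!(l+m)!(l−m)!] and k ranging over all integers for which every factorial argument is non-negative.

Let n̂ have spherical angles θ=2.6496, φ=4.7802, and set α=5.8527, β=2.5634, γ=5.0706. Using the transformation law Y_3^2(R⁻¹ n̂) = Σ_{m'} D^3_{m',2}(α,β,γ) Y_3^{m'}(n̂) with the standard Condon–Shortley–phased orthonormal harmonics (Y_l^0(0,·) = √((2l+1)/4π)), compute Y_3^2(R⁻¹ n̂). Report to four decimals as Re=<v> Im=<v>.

Re=0.1979 Im=0.1112

Need the full column D^3_{m',2} for m'=−3..3 at α=5.8527, β=2.5634, γ=5.0706.
cos(β/2)=0.285086, sin(β/2)=0.958502
d^3_{-3,2}: single k=5 term ⇒ +0.564959;  D = +0.239145+0.511847i
d^3_{-2,2}: k∈[4..5] ⇒ +0.343000 -0.775457 = -0.432457;  D = -0.002853-0.432448i
d^3_{-1,2}: k∈[3..4] ⇒ +0.129044 -0.729358 = -0.600315;  D = +0.246914-0.547185i
d^3_{0,2}: k∈[2..3] ⇒ +0.033239 -0.375738 = -0.342498;  D = +0.258299-0.224916i
d^3_{1,2}: k∈[1..2] ⇒ +0.005708 -0.129044 = -0.123336;  D = +0.118328-0.034788i
d^3_{2,2}: k∈[0..1] ⇒ +0.000537 -0.030343 = -0.029806;  D = +0.029495+0.004293i
d^3_{3,2}: single k=0 term ⇒ -0.004421;  D = +0.003710+0.002405i
Y_3^{m'}(θ=2.6496,φ=4.7802) and Σ D·Y over m':
  (+0.2391+0.5118i)·(-0.0089-0.0431i)  (-0.0029-0.4324i)·(+0.1992-0.0272i)  (+0.2469-0.5472i)·(+0.0298+0.4393i)  (+0.2583-0.2249i)·(-0.2909+0.0000i)  (+0.1183-0.0348i)·(-0.0298+0.4393i)  (+0.0295+0.0043i)·(+0.1992+0.0272i)  (+0.0037+0.0024i)·(+0.0089-0.0431i)
Y_3^2(R⁻¹ n̂) = +0.197874+0.111207i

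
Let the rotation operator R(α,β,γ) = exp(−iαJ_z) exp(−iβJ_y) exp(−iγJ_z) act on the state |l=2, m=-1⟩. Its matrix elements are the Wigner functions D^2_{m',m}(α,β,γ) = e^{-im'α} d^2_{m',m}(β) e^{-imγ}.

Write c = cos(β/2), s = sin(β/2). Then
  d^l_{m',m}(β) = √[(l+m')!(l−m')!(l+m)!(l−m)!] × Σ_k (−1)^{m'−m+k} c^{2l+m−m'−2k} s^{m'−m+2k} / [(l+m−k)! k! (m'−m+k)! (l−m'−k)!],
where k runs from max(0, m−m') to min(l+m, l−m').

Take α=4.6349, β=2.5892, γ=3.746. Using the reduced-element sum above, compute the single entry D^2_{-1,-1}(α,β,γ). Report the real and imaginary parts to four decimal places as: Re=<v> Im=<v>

D^2_{-1,-1}(4.6349,2.5892,3.746) = e^{-i·-1·4.6349}·d^2_{-1,-1}(2.5892)·e^{-i·-1·3.746}. Compute d first:
Half-angle: c=0.272698, s=0.962100. N=√(1·6·1·6)=6.000000
k∈{0,1} keeps every argument non-negative
  k=0: (−1)^0·6.0000/(6)·0.2727^4·0.9621^0 = +0.005530
  k=1: (−1)^1·6.0000/(2)·0.2727^2·0.9621^2 = -0.206503
d^2_{-1,-1}(2.5892) = +0.005530 -0.206503 = -0.200973
D = (-0.077411-0.996999i)·(-0.200973)·(-0.822839-0.568275i) = +0.101064-0.173713i

Re=0.1011 Im=-0.1737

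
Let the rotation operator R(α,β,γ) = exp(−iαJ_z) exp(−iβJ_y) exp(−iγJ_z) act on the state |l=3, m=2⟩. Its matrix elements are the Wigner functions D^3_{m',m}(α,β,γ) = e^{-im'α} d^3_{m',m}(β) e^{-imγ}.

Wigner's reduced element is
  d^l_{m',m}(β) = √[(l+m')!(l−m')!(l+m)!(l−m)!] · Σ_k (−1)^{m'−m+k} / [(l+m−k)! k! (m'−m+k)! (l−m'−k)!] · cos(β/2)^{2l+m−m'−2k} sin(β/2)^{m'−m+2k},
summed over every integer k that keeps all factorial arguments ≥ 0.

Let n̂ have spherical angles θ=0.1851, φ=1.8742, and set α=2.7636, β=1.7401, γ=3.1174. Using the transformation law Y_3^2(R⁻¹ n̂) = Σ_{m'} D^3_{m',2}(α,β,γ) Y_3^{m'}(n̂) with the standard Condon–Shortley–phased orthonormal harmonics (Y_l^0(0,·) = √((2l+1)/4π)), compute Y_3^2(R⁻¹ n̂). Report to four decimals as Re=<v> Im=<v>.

Re=-0.0494 Im=-0.0172

Need the full column D^3_{m',2} for m'=−3..3 at α=2.7636, β=1.7401, γ=3.1174.
cos(β/2)=0.644788, sin(β/2)=0.764361
d^3_{-3,2}: single k=5 term ⇒ +0.412084;  D = -0.192191+0.364521i
d^3_{-2,2}: k∈[4..5] ⇒ +0.709576 -0.199431 = +0.510145;  D = +0.387672-0.331600i
d^3_{-1,2}: k∈[3..4] ⇒ +0.757142 -0.531998 = +0.225144;  D = -0.213024+0.072873i
d^3_{0,2}: k∈[2..3] ⇒ +0.553129 -0.777301 = -0.224172;  D = -0.223910-0.010842i
d^3_{1,2}: k∈[1..2] ⇒ +0.269392 -0.757142 = -0.487750;  D = +0.444082+0.201722i
d^3_{2,2}: k∈[0..1] ⇒ +0.071863 -0.504936 = -0.433073;  D = -0.300364-0.311983i
d^3_{3,2}: single k=0 term ⇒ -0.208670;  D = +0.079031+0.193125i
Y_3^{m'}(θ=0.1851,φ=1.8742) and Σ D·Y over m':
  (-0.1922+0.3645i)·(+0.0021+0.0016i)  (+0.3877-0.3316i)·(-0.0280+0.0194i)  (-0.2130+0.0729i)·(-0.0681-0.2174i)  (-0.2239-0.0108i)·(+0.6715+0.0000i)  (+0.4441+0.2017i)·(+0.0681-0.2174i)  (-0.3004-0.3120i)·(-0.0280-0.0194i)  (+0.0790+0.1931i)·(-0.0021+0.0016i)
Y_3^2(R⁻¹ n̂) = -0.049419-0.017240i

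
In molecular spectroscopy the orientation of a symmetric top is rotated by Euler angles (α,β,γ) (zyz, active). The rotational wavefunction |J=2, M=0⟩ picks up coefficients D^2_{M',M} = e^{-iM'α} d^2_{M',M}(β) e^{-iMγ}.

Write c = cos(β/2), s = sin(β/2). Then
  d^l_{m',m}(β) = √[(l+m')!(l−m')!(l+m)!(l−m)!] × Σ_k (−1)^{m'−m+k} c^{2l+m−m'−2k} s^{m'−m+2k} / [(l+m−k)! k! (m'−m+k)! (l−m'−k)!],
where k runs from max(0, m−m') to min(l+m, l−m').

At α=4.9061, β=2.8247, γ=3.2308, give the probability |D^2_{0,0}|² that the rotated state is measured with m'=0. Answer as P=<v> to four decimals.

P=0.7299

First d^2_{0,0}(β=2.8247), then the phase factors e^{-i(0)α} and e^{-i(0)γ}:
With c≡cos(β/2)=0.157784 and s≡sin(β/2)=0.987474, N=[2·2·2·2]^{1/2}=4.000000
The bounds max(0,m−m')=0 and min(l+m,l−m')=2 give 3 terms
  k=0: (−1)^0·4.0000/(4)·0.1578^4·0.9875^0 = +0.000620
  k=1: (−1)^1·4.0000/(1)·0.1578^2·0.9875^2 = -0.097104
  k=2: (−1)^2·4.0000/(4)·0.1578^0·0.9875^4 = +0.950828
d^2_{0,0}(2.8247) = +0.000620 -0.097104 +0.950828 = +0.854344
|D^2_{0,0}|² = |d^2_{0,0}(β)|² = (+0.854344)² = 0.729903 (the z-rotation phases have unit modulus)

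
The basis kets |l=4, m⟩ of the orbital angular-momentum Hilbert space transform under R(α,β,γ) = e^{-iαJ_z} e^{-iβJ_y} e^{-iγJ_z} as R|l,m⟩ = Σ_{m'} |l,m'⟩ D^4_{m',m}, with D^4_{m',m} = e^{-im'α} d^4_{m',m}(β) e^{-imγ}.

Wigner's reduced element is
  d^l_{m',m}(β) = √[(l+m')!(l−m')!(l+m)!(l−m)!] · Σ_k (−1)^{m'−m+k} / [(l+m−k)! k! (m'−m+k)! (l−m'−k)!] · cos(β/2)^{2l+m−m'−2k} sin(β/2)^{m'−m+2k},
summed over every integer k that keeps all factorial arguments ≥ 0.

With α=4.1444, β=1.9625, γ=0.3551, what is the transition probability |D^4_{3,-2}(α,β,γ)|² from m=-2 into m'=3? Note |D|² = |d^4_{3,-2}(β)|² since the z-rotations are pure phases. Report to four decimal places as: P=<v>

P=0.0381

First d^4_{3,-2}(β=1.9625), then the phase factors e^{-i(3)α} and e^{-i(-2)γ}:
With c≡cos(β/2)=0.555984 and s≡sin(β/2)=0.831193, N=[5040·1·2·720]^{1/2}=2693.993318
Admissible k: 0..1 (factorial args all ≥0)
  k=0: (−1)^5·2693.9933/(240)·0.5560^3·0.8312^5 = -0.765388
  k=1: (−1)^6·2693.9933/(720)·0.5560^1·0.8312^7 = +0.570216
d^4_{3,-2}(1.9625) = -0.765388 +0.570216 = -0.195172
|D^4_{3,-2}|² = |d^4_{3,-2}(β)|² = (-0.195172)² = 0.038092 (the z-rotation phases have unit modulus)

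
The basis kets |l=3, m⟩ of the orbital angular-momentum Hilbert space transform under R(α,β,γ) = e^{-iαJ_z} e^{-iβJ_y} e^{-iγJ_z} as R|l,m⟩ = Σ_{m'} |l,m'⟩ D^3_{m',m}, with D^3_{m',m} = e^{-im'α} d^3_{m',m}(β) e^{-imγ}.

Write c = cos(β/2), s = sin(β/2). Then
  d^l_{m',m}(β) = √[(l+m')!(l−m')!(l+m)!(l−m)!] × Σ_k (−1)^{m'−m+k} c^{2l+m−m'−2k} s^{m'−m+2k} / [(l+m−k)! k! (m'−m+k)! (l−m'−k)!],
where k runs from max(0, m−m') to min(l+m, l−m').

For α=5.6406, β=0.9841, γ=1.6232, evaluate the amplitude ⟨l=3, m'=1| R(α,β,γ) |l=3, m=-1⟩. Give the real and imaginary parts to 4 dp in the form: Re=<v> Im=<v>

Re=-0.3264 Im=0.3914

First d^3_{1,-1}(β=0.9841), then the phase factors e^{-i(1)α} and e^{-i(-1)γ}:
c=cos(0.9841/2)=0.881366, s=sin(0.9841/2)=0.472434; N=√[24·2·2·24]=48.000000
Admissible k: 0..2 (factorial args all ≥0)
  k=0: (−1)^2·48.0000/(8)·0.8814^4·0.4724^2 = +0.808088
  k=1: (−1)^3·48.0000/(6)·0.8814^2·0.4724^4 = -0.309575
  k=2: (−1)^4·48.0000/(48)·0.8814^0·0.4724^6 = +0.011118
d^3_{1,-1}(0.9841) = +0.808088 -0.309575 +0.011118 = +0.509631
D = (+0.800549+0.599267i)·(+0.509631)·(-0.052380+0.998627i) = -0.326356+0.391428i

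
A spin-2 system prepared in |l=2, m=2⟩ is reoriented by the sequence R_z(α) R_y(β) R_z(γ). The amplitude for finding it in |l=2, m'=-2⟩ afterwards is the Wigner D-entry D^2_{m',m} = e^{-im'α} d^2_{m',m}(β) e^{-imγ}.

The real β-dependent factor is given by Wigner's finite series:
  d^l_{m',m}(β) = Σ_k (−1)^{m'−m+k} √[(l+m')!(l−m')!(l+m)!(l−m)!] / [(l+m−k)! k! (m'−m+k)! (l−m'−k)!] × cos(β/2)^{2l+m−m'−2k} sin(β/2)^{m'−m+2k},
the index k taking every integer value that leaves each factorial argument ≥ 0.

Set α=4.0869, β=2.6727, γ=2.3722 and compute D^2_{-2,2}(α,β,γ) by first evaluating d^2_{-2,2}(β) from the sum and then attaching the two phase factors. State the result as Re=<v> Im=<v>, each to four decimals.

Split into d^2_{-2,2}(β=2.6727) × two z-phases.
With c≡cos(β/2)=0.232304 and s≡sin(β/2)=0.972643, N=[1·24·24·1]^{1/2}=24.000000
Admissible k: 4..4 (factorial args all ≥0)
  k=4: (−1)^0·24.0000/(24)·0.2323^0·0.9726^4 = +0.894982
d^2_{-2,2}(2.6727) = +0.894982
Attach z-rotation phases: D = e^{-i(-2)(4.0869)}·(+0.894982)·e^{-i(2)(2.3722)} = -0.858170-0.254041i

Re=-0.8582 Im=-0.2540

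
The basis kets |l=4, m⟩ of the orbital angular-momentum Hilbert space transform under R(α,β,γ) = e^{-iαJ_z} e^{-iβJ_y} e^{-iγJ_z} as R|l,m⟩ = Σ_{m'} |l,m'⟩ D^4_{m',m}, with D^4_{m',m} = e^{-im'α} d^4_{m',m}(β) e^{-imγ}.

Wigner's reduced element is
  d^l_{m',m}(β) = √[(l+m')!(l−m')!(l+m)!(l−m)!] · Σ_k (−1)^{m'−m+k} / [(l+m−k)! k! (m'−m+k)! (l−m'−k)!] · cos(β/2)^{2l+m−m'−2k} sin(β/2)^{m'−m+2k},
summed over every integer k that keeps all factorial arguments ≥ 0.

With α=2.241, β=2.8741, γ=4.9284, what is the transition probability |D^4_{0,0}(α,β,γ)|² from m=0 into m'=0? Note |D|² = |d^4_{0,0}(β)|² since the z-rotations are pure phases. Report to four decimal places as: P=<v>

D^4_{0,0}(2.241,2.8741,4.9284) = e^{-i·0·2.241}·d^4_{0,0}(2.8741)·e^{-i·0·4.9284}. Compute d first:
Half-angle: c=0.133348, s=0.991069. N=√(24·24·24·24)=576.000000
k: max(0,(0)−(0))=0 … min(4+(0),4−(0))=4
  k=0: (−1)^0·576.0000/(576)·0.1333^8·0.9911^0 = +0.000000
  k=1: (−1)^1·576.0000/(36)·0.1333^6·0.9911^2 = -0.000088
  k=2: (−1)^2·576.0000/(16)·0.1333^4·0.9911^4 = +0.010982
  k=3: (−1)^3·576.0000/(36)·0.1333^2·0.9911^6 = -0.269598
  k=4: (−1)^4·576.0000/(576)·0.1333^0·0.9911^8 = +0.930748
d^4_{0,0}(2.8741) = +0.000000 -0.000088 +0.010982 -0.269598 +0.930748 = +0.672043
|D^4_{0,0}|² = |d^4_{0,0}(β)|² = (+0.672043)² = 0.451642 (the z-rotation phases have unit modulus)

P=0.4516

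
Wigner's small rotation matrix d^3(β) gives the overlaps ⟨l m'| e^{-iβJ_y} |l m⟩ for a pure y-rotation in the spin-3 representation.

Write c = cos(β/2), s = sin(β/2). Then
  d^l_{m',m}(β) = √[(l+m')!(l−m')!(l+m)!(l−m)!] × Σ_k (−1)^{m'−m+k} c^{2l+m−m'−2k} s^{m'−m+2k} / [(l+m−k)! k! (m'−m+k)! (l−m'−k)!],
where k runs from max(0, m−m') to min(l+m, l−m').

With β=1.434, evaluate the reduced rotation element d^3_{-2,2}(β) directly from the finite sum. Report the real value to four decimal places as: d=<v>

d=0.4492

d^3_{-2,2}(β=1.434) via Wigner's sum:
Half-angle: c=0.753780, s=0.657126. N=√(1·120·120·1)=120.000000
k: max(0,(2)−(-2))=4 … min(3+(2),3−(-2))=5
  k=4: (−1)^0·120.0000/(24)·0.7538^2·0.6571^4 = +0.529731
  k=5: (−1)^1·120.0000/(120)·0.7538^0·0.6571^6 = -0.080518
d^3_{-2,2}(1.434) = +0.529731 -0.080518 = +0.449213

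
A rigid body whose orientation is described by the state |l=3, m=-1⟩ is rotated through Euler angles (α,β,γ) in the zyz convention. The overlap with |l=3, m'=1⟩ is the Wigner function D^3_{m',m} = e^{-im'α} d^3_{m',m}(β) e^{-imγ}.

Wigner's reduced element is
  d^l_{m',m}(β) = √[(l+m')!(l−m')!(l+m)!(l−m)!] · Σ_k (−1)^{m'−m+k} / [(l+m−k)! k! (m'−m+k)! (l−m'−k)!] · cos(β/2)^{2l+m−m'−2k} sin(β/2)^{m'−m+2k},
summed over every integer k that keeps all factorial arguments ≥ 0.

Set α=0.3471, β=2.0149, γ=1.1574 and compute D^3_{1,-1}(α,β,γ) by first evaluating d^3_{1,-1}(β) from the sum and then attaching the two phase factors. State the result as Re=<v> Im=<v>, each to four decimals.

D^3_{1,-1}(0.3471,2.0149,1.1574) = e^{-i·1·0.3471}·d^3_{1,-1}(2.0149)·e^{-i·-1·1.1574}. Compute d first:
With c≡cos(β/2)=0.534018 and s≡sin(β/2)=0.845473, N=[24·2·2·24]^{1/2}=48.000000
k∈{0,1,2} keeps every argument non-negative
  k=0: (−1)^2·48.0000/(8)·0.5340^4·0.8455^2 = +0.348799
  k=1: (−1)^3·48.0000/(6)·0.5340^2·0.8455^4 = -1.165738
  k=2: (−1)^4·48.0000/(48)·0.5340^0·0.8455^6 = +0.365257
d^3_{1,-1}(2.0149) = +0.348799 -1.165738 +0.365257 = -0.451683
Phases: e^{-i·(1)·0.3471}=+0.940363-0.340172i, e^{-i·(-1)·1.1574}=+0.401722+0.915762i ⇒ D=-0.311336-0.327241i

Re=-0.3113 Im=-0.3272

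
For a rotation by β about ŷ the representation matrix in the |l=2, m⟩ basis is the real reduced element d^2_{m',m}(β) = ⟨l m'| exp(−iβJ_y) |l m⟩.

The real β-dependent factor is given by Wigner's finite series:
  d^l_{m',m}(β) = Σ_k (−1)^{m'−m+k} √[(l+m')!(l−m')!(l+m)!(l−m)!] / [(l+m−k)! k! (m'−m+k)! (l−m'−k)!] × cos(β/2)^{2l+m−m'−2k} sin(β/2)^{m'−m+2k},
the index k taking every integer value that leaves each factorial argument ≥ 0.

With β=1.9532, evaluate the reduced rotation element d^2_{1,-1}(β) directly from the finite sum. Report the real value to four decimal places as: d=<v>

d^2_{1,-1}(β=1.9532) via Wigner's sum:
Half-angle: c=0.559843, s=0.828599. N=√(6·1·1·6)=6.000000
k∈{0,1} keeps every argument non-negative
  k=0: (−1)^2·6.0000/(2)·0.5598^2·0.8286^2 = +0.645568
  k=1: (−1)^3·6.0000/(6)·0.5598^0·0.8286^4 = -0.471386
d^2_{1,-1}(1.9532) = +0.645568 -0.471386 = +0.174182

d=0.1742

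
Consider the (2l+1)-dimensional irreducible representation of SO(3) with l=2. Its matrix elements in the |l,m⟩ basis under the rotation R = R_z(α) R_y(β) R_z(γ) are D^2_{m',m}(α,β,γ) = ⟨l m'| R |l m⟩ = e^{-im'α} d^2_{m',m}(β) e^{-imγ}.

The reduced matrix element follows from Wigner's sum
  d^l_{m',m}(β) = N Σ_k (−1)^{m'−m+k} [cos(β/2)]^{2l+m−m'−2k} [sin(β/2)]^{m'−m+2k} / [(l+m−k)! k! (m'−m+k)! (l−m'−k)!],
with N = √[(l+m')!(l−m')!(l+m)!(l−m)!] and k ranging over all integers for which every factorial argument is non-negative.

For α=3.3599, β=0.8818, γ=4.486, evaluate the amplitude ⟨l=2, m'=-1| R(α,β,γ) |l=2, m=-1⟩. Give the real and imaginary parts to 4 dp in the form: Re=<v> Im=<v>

Re=0.0018 Im=0.2221

D^2_{-1,-1}(3.3599,0.8818,4.486) = e^{-i·-1·3.3599}·d^2_{-1,-1}(0.8818)·e^{-i·-1·4.486}. Compute d first:
c=cos(0.8818/2)=0.904368, s=sin(0.8818/2)=0.426754; N=√[1·6·1·6]=6.000000
The bounds max(0,m−m')=0 and min(l+m,l−m')=1 give 2 terms
  k=0: (−1)^0·6.0000/(6)·0.9044^4·0.4268^0 = +0.668930
  k=1: (−1)^1·6.0000/(2)·0.9044^2·0.4268^2 = -0.446854
d^2_{-1,-1}(0.8818) = +0.668930 -0.446854 = +0.222076
Phases: e^{-i·(-1)·3.3599}=-0.976265-0.216577i, e^{-i·(-1)·4.486}=-0.224460-0.974483i ⇒ D=+0.001795+0.222068i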